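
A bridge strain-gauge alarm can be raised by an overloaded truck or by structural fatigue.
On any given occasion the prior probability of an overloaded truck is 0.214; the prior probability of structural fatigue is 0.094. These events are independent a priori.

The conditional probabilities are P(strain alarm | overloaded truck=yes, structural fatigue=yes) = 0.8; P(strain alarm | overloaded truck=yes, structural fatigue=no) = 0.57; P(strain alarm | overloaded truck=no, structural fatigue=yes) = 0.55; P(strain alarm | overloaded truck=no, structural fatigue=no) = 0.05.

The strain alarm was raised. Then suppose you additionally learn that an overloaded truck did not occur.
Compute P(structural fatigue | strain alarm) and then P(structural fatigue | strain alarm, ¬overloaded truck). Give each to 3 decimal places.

Weight on structural fatigue=true, given the evidence: 0.040636 + 0.016093 = 0.056729
Denominator P(strain alarm): 0.05*0.786*0.906 + 0.55*0.786*0.094 + 0.57*0.214*0.906 + 0.8*0.214*0.094 = 0.202849
Posterior = 0.056729 / 0.202849 ≈ 0.280

Now also conditioning on overloaded truck≠true:
Weight on structural fatigue=true, given the evidence: 0.55*0.094 = 0.051700
The normalizing constant is 0.05*0.906 + 0.55*0.094 = 0.097000
P(structural fatigue | strain alarm, ¬overloaded truck) = 0.051700/0.097000 ≈ 0.533
Ruling out overloaded truck raises the posterior on structural fatigue — the flip side of explaining away.

P(structural fatigue | strain alarm) ≈ 0.280; P(structural fatigue | strain alarm, ¬overloaded truck) ≈ 0.533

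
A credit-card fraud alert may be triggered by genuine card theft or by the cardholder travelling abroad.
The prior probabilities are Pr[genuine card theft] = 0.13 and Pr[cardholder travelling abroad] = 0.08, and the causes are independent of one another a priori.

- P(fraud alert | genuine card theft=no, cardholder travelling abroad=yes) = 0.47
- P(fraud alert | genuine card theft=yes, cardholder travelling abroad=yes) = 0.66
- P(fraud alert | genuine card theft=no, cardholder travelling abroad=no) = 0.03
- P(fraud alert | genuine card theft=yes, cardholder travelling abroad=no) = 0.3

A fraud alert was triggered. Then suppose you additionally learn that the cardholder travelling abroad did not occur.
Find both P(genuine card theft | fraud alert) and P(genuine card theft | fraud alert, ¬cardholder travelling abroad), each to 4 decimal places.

P(genuine card theft | fraud alert) ≈ 0.4297; P(genuine card theft | fraud alert, ¬cardholder travelling abroad) ≈ 0.5991

For the numerator, keep only genuine card theft=true terms: 0.035880 + 0.006864 = 0.042744
Normalizer over all consistent configurations: 0.03·0.87·0.92 + 0.47·0.87·0.08 + 0.3·0.13·0.92 + 0.66·0.13·0.08 = 0.099468
P(genuine card theft | fraud alert) = 0.042744/0.099468 ≈ 0.4297

Now also conditioning on cardholder travelling abroad≠true:
For the numerator, keep only genuine card theft=true terms: 0.3*0.13 = 0.039000
Normalizer over all consistent configurations: 0.03*0.87 + 0.3*0.13 = 0.065100
P(genuine card theft | fraud alert, ¬cardholder travelling abroad) = 0.039000/0.065100 ≈ 0.5991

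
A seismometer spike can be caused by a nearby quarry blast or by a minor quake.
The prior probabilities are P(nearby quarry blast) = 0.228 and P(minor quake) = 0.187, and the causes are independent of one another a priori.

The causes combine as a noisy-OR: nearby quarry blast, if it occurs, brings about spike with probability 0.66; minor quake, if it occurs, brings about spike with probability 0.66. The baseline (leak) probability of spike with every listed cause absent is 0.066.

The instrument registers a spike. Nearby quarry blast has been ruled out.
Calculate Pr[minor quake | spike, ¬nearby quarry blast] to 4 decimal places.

Under noisy-OR, P(spike | causes) = 1 − (1−0.066)·∏(1−qᵢ) over the active causes.
Weight on minor quake=true, given the evidence: 0.68244*0.187 = 0.127616
Denominator P(spike | ¬nearby quarry blast): 0.066*0.813 + 0.68244*0.187 = 0.181274
P(minor quake | spike, ¬nearby quarry blast) = 0.127616/0.181274 ≈ 0.7040

Pr[minor quake | spike, ¬nearby quarry blast] ≈ 0.7040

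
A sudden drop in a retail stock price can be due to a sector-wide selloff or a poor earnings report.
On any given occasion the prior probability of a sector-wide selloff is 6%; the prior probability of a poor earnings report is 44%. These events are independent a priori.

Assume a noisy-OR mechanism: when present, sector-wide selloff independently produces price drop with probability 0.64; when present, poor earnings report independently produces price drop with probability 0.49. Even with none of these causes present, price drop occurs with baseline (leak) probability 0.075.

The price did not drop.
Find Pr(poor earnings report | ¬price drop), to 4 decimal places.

Under noisy-OR, P(price drop | causes) = 1 − (1−0.075)·∏(1−qᵢ) over the active causes.
P(¬price drop) = 0.925·0.94·0.56 + 0.47175·0.94·0.44 + 0.333·0.06·0.56 + 0.16983·0.06·0.44 = 0.486920 + 0.195116 + 0.011189 + 0.004484 = 0.697709
The poor earnings report-present share is 0.195116 + 0.004484 = 0.199600.
Hence the posterior is 0.199600/0.697709 ≈ 0.2861.

Pr(poor earnings report | ¬price drop) ≈ 0.2861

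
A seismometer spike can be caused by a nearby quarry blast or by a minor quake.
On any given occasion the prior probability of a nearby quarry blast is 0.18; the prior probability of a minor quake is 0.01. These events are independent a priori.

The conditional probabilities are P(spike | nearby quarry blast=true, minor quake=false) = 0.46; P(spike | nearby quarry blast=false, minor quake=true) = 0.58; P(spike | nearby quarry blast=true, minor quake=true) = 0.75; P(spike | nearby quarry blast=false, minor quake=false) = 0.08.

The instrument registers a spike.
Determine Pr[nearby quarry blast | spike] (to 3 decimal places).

P(spike) = 0.08×0.82×0.99 + 0.58×0.82×0.01 + 0.46×0.18×0.99 + 0.75×0.18×0.01 = 0.064944 + 0.004756 + 0.081972 + 0.001350 = 0.153022
The nearby quarry blast-present share is 0.081972 + 0.001350 = 0.083322.
P(nearby quarry blast | spike) = 0.083322 / 0.153022 ≈ 0.545

Pr[nearby quarry blast | spike] ≈ 0.545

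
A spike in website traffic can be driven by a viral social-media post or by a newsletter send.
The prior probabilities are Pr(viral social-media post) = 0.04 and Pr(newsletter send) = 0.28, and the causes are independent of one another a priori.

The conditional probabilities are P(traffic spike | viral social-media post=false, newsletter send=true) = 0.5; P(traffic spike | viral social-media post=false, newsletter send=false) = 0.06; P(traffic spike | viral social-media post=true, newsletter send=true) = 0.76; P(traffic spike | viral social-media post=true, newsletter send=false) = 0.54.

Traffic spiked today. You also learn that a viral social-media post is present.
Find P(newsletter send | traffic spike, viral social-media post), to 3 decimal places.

P(newsletter send | traffic spike, viral social-media post) ≈ 0.354

By total probability over both values of newsletter send:
  P(traffic spike | viral social-media post) = 0.54*0.72 + 0.76*0.28
        = 0.388800 + 0.212800 = 0.601600
Keeping only the newsletter send-present terms gives 0.212800, so
  P(newsletter send | traffic spike, viral social-media post) = 0.212800 / 0.601600 ≈ 0.354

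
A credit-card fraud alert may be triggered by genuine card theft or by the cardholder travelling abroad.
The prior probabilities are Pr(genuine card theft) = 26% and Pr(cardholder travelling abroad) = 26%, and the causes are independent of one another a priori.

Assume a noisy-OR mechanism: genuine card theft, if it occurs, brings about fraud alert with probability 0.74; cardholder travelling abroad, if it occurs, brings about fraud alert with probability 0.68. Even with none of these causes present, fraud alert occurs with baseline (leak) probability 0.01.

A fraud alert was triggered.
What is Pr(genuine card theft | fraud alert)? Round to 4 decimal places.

Under noisy-OR, P(fraud alert | causes) = 1 − (1−0.01)·∏(1−qᵢ) over the active causes.
Weight on genuine card theft=true, given the evidence: 0.142876 + 0.062032 = 0.204908
The normalizing constant is 0.01*0.74*0.74 + 0.6832*0.74*0.26 + 0.7426*0.26*0.74 + 0.917632*0.26*0.26 = 0.341832
P(genuine card theft | fraud alert) = 0.204908/0.341832 ≈ 0.5994

Pr(genuine card theft | fraud alert) ≈ 0.5994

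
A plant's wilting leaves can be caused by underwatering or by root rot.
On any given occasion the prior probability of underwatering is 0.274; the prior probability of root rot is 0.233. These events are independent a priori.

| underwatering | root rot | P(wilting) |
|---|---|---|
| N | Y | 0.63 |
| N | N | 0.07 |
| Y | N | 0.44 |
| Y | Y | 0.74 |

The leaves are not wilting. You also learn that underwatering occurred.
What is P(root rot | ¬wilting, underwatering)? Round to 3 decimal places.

P(¬wilting | underwatering) = 0.56·0.767 + 0.26·0.233 = 0.429520 + 0.060580 = 0.490100
The root rot-present share is 0.26·0.233 = 0.060580.
So P(root rot | ¬wilting, underwatering) = 0.060580/0.490100 ≈ 0.124.

P(root rot | ¬wilting, underwatering) ≈ 0.124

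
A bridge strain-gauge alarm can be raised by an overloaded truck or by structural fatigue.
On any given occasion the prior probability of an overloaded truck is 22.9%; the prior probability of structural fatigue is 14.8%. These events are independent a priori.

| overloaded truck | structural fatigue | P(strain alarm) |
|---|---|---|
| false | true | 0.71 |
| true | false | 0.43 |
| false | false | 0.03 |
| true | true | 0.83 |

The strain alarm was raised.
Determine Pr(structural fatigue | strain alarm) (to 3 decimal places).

By total probability over the 4 (overloaded truck, structural fatigue) configurations:
  P(strain alarm) = 0.03×0.771×0.852 + 0.71×0.771×0.148 + 0.43×0.229×0.852 + 0.83×0.229×0.148
        = 0.019707 + 0.081017 + 0.083896 + 0.028130 = 0.212750
The terms with structural fatigue present sum to 0.109147, so
  P(structural fatigue | strain alarm) = 0.109147 / 0.212750 ≈ 0.513

Pr(structural fatigue | strain alarm) ≈ 0.513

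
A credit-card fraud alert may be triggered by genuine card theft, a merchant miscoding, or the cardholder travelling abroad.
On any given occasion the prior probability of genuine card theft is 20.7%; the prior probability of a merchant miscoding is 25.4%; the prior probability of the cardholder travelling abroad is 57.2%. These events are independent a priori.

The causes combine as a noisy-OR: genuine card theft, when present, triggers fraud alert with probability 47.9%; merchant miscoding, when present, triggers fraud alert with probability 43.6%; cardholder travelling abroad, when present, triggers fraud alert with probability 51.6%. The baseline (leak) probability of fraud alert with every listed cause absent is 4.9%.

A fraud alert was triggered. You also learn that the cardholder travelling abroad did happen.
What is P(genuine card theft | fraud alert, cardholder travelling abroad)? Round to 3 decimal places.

Under noisy-OR, P(fraud alert | causes) = 1 − (1−0.049)·∏(1−qᵢ) over the active causes.
P(fraud alert | cardholder travelling abroad) = 0.539716·0.793·0.746 + 0.7404·0.793·0.254 + 0.760192·0.207·0.746 + 0.864748·0.207·0.254 = 0.319284 + 0.149133 + 0.117390 + 0.045467 = 0.631274
Of this, 0.162857 comes from 0.117390 + 0.045467 (the genuine card theft=true cases).
P(genuine card theft | fraud alert, cardholder travelling abroad) = 0.162857 / 0.631274 ≈ 0.258

P(genuine card theft | fraud alert, cardholder travelling abroad) ≈ 0.258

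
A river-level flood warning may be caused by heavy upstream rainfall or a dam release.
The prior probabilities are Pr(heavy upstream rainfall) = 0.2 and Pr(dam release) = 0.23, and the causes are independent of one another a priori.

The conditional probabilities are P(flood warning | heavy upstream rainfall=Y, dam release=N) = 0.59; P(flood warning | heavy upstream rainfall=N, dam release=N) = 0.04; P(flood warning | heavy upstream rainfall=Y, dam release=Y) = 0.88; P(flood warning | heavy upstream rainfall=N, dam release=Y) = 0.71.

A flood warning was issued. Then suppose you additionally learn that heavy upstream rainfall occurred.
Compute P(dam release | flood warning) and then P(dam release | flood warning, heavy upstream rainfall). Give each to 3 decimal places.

P(dam release | flood warning) ≈ 0.597; P(dam release | flood warning, heavy upstream rainfall) ≈ 0.308

P(flood warning) = 0.04*0.8*0.77 + 0.71*0.8*0.23 + 0.59*0.2*0.77 + 0.88*0.2*0.23 = 0.024640 + 0.130640 + 0.090860 + 0.040480 = 0.286620
Restricting to configurations with dam release present: 0.130640 + 0.040480 = 0.171120.
Hence the posterior is 0.171120/0.286620 ≈ 0.597.

Now condition on the additional information:
Weight on dam release=true, given the evidence: 0.88·0.23 = 0.202400
Normalizer over all consistent configurations: 0.59·0.77 + 0.88·0.23 = 0.656700
P(dam release | flood warning, heavy upstream rainfall) = 0.202400/0.656700 ≈ 0.308
— heavy upstream rainfall explains away the evidence for dam release.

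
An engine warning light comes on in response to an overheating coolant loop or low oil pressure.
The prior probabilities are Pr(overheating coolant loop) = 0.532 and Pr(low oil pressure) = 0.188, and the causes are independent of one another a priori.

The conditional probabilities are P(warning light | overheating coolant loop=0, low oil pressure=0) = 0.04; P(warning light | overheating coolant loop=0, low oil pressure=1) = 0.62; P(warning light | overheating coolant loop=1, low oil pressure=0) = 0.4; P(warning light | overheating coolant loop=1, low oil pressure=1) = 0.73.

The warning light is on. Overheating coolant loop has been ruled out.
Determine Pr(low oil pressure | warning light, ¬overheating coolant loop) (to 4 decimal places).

P(warning light | ¬overheating coolant loop) = 0.04×0.812 + 0.62×0.188 = 0.032480 + 0.116560 = 0.149040
Of this, 0.116560 comes from 0.62×0.188 (the low oil pressure=true cases).
Hence the posterior is 0.116560/0.149040 ≈ 0.7821.

Pr(low oil pressure | warning light, ¬overheating coolant loop) ≈ 0.7821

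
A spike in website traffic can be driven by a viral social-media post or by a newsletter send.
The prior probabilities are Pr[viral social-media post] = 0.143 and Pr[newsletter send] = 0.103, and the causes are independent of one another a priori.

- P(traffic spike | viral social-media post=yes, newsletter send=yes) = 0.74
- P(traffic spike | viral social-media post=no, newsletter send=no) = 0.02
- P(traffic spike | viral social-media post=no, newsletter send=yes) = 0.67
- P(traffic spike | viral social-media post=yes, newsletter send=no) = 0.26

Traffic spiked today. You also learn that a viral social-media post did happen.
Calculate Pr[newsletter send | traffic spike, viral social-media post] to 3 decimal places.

Weight on newsletter send=true, given the evidence: 0.74*0.103 = 0.076220
Normalizer over all consistent configurations: 0.26*0.897 + 0.74*0.103 = 0.309440
Posterior = 0.076220 / 0.309440 ≈ 0.246

Pr[newsletter send | traffic spike, viral social-media post] ≈ 0.246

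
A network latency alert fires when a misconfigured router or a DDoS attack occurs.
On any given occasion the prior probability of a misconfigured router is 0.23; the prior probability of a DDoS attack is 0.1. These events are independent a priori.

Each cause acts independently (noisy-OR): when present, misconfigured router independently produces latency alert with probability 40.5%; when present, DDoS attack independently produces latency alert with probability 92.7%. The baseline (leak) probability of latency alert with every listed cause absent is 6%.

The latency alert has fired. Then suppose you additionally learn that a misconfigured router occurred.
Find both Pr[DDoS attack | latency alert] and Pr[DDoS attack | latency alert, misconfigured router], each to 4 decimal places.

Under noisy-OR, P(latency alert | causes) = 1 − (1−0.06)·∏(1−qᵢ) over the active causes.
P(latency alert) = 0.06·0.77·0.9 + 0.93138·0.77·0.1 + 0.4407·0.23·0.9 + 0.959171·0.23·0.1 = 0.041580 + 0.071716 + 0.091225 + 0.022061 = 0.226582
Restricting to configurations with DDoS attack present: 0.071716 + 0.022061 = 0.093777.
Hence the posterior is 0.093777/0.226582 ≈ 0.4139.

Now condition on the additional information:
P(latency alert | misconfigured router) = 0.4407*0.9 + 0.959171*0.1 = 0.396630 + 0.095917 = 0.492547
Of this, 0.095917 comes from 0.959171*0.1 (the DDoS attack=true cases).
So P(DDoS attack | latency alert, misconfigured router) = 0.095917/0.492547 ≈ 0.1947.

Pr[DDoS attack | latency alert] ≈ 0.4139; Pr[DDoS attack | latency alert, misconfigured router] ≈ 0.1947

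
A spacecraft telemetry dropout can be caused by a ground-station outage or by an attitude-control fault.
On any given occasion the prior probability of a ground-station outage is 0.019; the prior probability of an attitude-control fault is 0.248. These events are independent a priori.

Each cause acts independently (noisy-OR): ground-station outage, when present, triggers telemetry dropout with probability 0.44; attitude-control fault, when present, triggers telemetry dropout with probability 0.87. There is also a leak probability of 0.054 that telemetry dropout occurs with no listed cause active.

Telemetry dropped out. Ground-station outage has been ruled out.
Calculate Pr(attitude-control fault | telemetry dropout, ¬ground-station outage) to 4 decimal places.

Under noisy-OR, P(telemetry dropout | causes) = 1 − (1−0.054)·∏(1−qᵢ) over the active causes.
Weight on attitude-control fault=true, given the evidence: 0.87702·0.248 = 0.217501
Normalizer over all consistent configurations: 0.054·0.752 + 0.87702·0.248 = 0.258109
Posterior = 0.217501 / 0.258109 ≈ 0.8427

Pr(attitude-control fault | telemetry dropout, ¬ground-station outage) ≈ 0.8427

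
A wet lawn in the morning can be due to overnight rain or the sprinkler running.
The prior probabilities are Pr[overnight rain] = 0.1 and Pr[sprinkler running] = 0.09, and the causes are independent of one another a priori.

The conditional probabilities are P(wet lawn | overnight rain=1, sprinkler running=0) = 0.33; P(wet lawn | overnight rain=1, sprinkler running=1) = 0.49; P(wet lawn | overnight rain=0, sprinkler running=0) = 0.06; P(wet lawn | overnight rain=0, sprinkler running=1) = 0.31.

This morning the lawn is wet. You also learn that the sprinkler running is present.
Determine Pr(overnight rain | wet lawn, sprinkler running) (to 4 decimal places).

P(wet lawn | sprinkler running) = 0.31·0.9 + 0.49·0.1 = 0.279000 + 0.049000 = 0.328000
Of this, 0.049000 comes from 0.49·0.1 (the overnight rain=true cases).
Hence the posterior is 0.049000/0.328000 ≈ 0.1494.

Pr(overnight rain | wet lawn, sprinkler running) ≈ 0.1494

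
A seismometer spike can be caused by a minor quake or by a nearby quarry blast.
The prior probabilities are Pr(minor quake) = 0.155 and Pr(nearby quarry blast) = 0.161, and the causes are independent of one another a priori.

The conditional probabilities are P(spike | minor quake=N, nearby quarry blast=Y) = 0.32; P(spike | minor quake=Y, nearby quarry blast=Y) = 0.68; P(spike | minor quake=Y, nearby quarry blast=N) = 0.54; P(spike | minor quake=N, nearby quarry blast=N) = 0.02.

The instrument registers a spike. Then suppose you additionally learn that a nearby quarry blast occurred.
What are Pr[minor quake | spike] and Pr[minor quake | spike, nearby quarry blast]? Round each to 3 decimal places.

Pr[minor quake | spike] ≈ 0.602; Pr[minor quake | spike, nearby quarry blast] ≈ 0.280

For the numerator, keep only minor quake=true terms: 0.070224 + 0.016969 = 0.087193
Normalizer over all consistent configurations: 0.02·0.845·0.839 + 0.32·0.845·0.161 + 0.54·0.155·0.839 + 0.68·0.155·0.161 = 0.144906
Posterior = 0.087193 / 0.144906 ≈ 0.602

With the extra evidence:
Weight on minor quake=true, given the evidence: 0.68·0.155 = 0.105400
Denominator P(spike | nearby quarry blast): 0.32·0.845 + 0.68·0.155 = 0.375800
P(minor quake | spike, nearby quarry blast) = 0.105400/0.375800 ≈ 0.280
— nearby quarry blast explains away the evidence for minor quake.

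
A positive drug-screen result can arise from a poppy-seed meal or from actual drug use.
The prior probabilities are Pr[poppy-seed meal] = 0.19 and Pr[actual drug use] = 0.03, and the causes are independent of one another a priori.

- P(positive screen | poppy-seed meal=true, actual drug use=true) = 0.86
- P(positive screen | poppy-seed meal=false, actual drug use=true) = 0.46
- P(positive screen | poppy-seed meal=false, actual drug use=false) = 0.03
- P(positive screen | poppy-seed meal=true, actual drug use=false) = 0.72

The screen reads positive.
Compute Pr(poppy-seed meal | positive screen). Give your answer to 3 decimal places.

By total probability over the 4 (poppy-seed meal, actual drug use) configurations:
  P(positive screen) = 0.03·0.81·0.97 + 0.46·0.81·0.03 + 0.72·0.19·0.97 + 0.86·0.19·0.03
        = 0.023571 + 0.011178 + 0.132696 + 0.004902 = 0.172347
Configurations with poppy-seed meal contribute 0.137598, so
  P(poppy-seed meal | positive screen) = 0.137598 / 0.172347 ≈ 0.798

Pr(poppy-seed meal | positive screen) ≈ 0.798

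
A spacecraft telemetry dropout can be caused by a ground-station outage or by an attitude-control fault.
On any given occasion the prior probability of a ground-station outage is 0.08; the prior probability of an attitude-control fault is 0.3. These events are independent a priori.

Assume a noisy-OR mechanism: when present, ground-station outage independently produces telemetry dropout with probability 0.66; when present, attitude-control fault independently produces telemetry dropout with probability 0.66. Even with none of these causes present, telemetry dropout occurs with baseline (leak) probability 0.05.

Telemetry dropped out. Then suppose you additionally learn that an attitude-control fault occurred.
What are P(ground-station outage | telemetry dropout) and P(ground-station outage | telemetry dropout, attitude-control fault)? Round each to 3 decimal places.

P(ground-station outage | telemetry dropout) ≈ 0.213; P(ground-station outage | telemetry dropout, attitude-control fault) ≈ 0.103

Under noisy-OR, P(telemetry dropout | causes) = 1 − (1−0.05)·∏(1−qᵢ) over the active causes.
Enumerate the 4 (ground-station outage, attitude-control fault) configurations and weight by the priors:
  P(telemetry dropout) = 0.05·0.92·0.7 + 0.677·0.92·0.3 + 0.677·0.08·0.7 + 0.89018·0.08·0.3
        = 0.032200 + 0.186852 + 0.037912 + 0.021364 = 0.278328
The terms with ground-station outage present sum to 0.059276, so
  P(ground-station outage | telemetry dropout) = 0.059276 / 0.278328 ≈ 0.213

With the extra evidence:
Sum P(telemetry dropout|·) weighted by the priors over both values of ground-station outage:
  P(telemetry dropout | attitude-control fault) = 0.677*0.92 + 0.89018*0.08
        = 0.622840 + 0.071214 = 0.694054
Configurations with ground-station outage contribute 0.071214, so
  P(ground-station outage | telemetry dropout, attitude-control fault) = 0.071214 / 0.694054 ≈ 0.103
The drop from 0.213 to 0.103 is the explaining-away (discounting) effect.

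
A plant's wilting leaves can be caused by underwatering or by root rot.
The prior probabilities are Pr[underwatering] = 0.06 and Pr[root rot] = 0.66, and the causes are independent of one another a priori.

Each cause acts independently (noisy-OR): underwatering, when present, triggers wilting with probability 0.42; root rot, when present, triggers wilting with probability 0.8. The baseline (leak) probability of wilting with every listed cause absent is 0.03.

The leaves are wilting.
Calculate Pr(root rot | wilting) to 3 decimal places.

Pr(root rot | wilting) ≈ 0.967

Under noisy-OR, P(wilting | causes) = 1 − (1−0.03)·∏(1−qᵢ) over the active causes.
Enumerate the 4 (underwatering, root rot) configurations and weight by the priors:
  P(wilting) = 0.03*0.94*0.34 + 0.806*0.94*0.66 + 0.4374*0.06*0.34 + 0.88748*0.06*0.66
        = 0.009588 + 0.500042 + 0.008923 + 0.035144 = 0.553697
Configurations with root rot contribute 0.535186, so
  P(root rot | wilting) = 0.535186 / 0.553697 ≈ 0.967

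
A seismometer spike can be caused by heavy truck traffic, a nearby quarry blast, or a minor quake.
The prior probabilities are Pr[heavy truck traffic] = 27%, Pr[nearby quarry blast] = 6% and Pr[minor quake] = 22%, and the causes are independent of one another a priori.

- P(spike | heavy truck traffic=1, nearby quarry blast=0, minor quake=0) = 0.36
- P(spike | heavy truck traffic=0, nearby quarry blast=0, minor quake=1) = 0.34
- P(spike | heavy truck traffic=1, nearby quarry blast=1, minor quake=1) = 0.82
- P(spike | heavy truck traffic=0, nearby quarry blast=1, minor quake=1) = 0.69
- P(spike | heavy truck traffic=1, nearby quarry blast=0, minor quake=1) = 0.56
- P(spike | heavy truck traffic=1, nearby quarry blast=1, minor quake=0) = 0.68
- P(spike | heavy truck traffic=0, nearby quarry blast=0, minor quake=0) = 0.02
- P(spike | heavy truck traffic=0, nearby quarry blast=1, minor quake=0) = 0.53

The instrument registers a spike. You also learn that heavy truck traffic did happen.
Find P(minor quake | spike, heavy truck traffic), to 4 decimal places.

P(minor quake | spike, heavy truck traffic) ≈ 0.2998

Weight on minor quake=true, given the evidence: 0.115808 + 0.010824 = 0.126632
Normalizer over all consistent configurations: 0.36·0.94·0.78 + 0.56·0.94·0.22 + 0.68·0.06·0.78 + 0.82·0.06·0.22 = 0.422408
P(minor quake | spike, heavy truck traffic) = 0.126632/0.422408 ≈ 0.2998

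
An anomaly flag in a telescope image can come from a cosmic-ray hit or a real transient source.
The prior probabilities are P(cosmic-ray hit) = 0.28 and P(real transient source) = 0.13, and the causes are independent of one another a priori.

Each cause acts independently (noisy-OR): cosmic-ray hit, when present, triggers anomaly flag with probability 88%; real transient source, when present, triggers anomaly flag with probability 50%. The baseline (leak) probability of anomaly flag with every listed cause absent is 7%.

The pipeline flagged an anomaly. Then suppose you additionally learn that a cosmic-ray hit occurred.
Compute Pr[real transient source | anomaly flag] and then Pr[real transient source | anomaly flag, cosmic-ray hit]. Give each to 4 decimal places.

Pr[real transient source | anomaly flag] ≈ 0.2450; Pr[real transient source | anomaly flag, cosmic-ray hit] ≈ 0.1370

Under noisy-OR, P(anomaly flag | causes) = 1 − (1−0.07)·∏(1−qᵢ) over the active causes.
P(anomaly flag) = 0.07*0.72*0.87 + 0.535*0.72*0.13 + 0.8884*0.28*0.87 + 0.9442*0.28*0.13 = 0.043848 + 0.050076 + 0.216414 + 0.034369 = 0.344707
Restricting to configurations with real transient source present: 0.050076 + 0.034369 = 0.084445.
Hence the posterior is 0.084445/0.344707 ≈ 0.2450.

Now condition on the additional information:
Enumerate both values of real transient source and weight by the priors:
  P(anomaly flag | cosmic-ray hit) = 0.8884×0.87 + 0.9442×0.13
        = 0.772908 + 0.122746 = 0.895654
Keeping only the real transient source-present terms gives 0.122746, so
  P(real transient source | anomaly flag, cosmic-ray hit) = 0.122746 / 0.895654 ≈ 0.1370
Conditioning on cosmic-ray hit lowers the posterior on real transient source: the classic explaining-away effect in a common-effect structure.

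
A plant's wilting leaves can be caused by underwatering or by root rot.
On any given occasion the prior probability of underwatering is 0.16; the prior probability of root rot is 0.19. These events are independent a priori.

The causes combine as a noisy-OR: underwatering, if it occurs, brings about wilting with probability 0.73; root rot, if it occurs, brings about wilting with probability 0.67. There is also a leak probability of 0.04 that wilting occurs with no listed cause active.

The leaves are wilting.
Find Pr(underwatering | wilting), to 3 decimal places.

Pr(underwatering | wilting) ≈ 0.476

Under noisy-OR, P(wilting | causes) = 1 − (1−0.04)·∏(1−qᵢ) over the active causes.
P(wilting) = 0.04*0.84*0.81 + 0.6832*0.84*0.19 + 0.7408*0.16*0.81 + 0.914464*0.16*0.19 = 0.027216 + 0.109039 + 0.096008 + 0.027800 = 0.260063
Of this, 0.123808 comes from 0.096008 + 0.027800 (the underwatering=true cases).
Hence the posterior is 0.123808/0.260063 ≈ 0.476.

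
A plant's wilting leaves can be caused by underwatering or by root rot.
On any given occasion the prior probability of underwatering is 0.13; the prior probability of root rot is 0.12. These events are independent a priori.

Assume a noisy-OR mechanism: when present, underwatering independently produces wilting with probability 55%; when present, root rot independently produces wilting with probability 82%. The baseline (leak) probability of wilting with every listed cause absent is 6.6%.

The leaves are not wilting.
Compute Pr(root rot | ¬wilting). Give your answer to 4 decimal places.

Pr(root rot | ¬wilting) ≈ 0.0240

Under noisy-OR, P(wilting | causes) = 1 − (1−0.066)·∏(1−qᵢ) over the active causes.
P(¬wilting) = 0.934*0.87*0.88 + 0.16812*0.87*0.12 + 0.4203*0.13*0.88 + 0.075654*0.13*0.12 = 0.715070 + 0.017552 + 0.048082 + 0.001180 = 0.781884
Of this, 0.018732 comes from 0.017552 + 0.001180 (the root rot=true cases).
P(root rot | ¬wilting) = 0.018732 / 0.781884 ≈ 0.0240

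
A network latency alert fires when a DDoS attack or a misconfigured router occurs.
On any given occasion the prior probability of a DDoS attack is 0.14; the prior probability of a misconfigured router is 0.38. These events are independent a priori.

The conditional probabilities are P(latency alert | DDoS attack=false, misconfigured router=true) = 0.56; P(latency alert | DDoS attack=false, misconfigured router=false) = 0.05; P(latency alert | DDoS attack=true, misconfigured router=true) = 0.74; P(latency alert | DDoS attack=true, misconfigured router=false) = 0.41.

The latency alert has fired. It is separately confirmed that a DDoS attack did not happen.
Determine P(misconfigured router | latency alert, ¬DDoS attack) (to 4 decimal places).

Numerator (weight on configurations with misconfigured router): 0.56×0.38 = 0.212800
Normalizer over all consistent configurations: 0.05×0.62 + 0.56×0.38 = 0.243800
P(misconfigured router | latency alert, ¬DDoS attack) = 0.212800/0.243800 ≈ 0.8728

P(misconfigured router | latency alert, ¬DDoS attack) ≈ 0.8728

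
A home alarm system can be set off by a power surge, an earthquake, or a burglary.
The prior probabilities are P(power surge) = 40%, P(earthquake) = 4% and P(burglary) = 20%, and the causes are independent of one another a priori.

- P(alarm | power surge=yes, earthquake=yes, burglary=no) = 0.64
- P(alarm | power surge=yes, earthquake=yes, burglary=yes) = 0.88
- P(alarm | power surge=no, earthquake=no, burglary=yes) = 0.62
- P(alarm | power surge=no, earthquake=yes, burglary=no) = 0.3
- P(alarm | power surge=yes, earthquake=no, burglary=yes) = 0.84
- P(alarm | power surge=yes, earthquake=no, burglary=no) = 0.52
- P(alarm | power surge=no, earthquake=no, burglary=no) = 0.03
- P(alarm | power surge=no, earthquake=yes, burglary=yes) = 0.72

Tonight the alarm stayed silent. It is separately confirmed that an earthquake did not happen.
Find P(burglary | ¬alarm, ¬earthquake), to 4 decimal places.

Sum P(¬alarm|·) weighted by the priors over the 4 (power surge, burglary) configurations:
  P(¬alarm | ¬earthquake) = 0.97·0.6·0.8 + 0.38·0.6·0.2 + 0.48·0.4·0.8 + 0.16·0.4·0.2
        = 0.465600 + 0.045600 + 0.153600 + 0.012800 = 0.677600
Configurations with burglary contribute 0.058400, so
  P(burglary | ¬alarm, ¬earthquake) = 0.058400 / 0.677600 ≈ 0.0862

P(burglary | ¬alarm, ¬earthquake) ≈ 0.0862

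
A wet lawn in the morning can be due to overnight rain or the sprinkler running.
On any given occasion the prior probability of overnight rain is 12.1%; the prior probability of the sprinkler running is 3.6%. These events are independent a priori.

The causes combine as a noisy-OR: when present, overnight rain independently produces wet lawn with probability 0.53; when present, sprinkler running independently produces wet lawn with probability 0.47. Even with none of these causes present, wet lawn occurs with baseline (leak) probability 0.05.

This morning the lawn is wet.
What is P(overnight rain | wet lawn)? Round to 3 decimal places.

P(overnight rain | wet lawn) ≈ 0.539

Under noisy-OR, P(wet lawn | causes) = 1 − (1−0.05)·∏(1−qᵢ) over the active causes.
P(wet lawn) = 0.05·0.879·0.964 + 0.4965·0.879·0.036 + 0.5535·0.121·0.964 + 0.763355·0.121·0.036 = 0.042368 + 0.015711 + 0.064562 + 0.003325 = 0.125966
The overnight rain-present share is 0.064562 + 0.003325 = 0.067887.
So P(overnight rain | wet lawn) = 0.067887/0.125966 ≈ 0.539.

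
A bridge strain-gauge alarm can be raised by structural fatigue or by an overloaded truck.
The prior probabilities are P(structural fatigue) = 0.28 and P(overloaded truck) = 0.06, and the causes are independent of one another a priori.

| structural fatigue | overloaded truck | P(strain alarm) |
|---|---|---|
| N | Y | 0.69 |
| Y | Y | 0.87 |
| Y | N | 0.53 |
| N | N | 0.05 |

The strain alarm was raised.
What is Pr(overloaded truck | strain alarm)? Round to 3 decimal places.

Weight on overloaded truck=true, given the evidence: 0.029808 + 0.014616 = 0.044424
Denominator P(strain alarm): 0.05×0.72×0.94 + 0.69×0.72×0.06 + 0.53×0.28×0.94 + 0.87×0.28×0.06 = 0.217760
P(overloaded truck | strain alarm) = 0.044424/0.217760 ≈ 0.204

Pr(overloaded truck | strain alarm) ≈ 0.204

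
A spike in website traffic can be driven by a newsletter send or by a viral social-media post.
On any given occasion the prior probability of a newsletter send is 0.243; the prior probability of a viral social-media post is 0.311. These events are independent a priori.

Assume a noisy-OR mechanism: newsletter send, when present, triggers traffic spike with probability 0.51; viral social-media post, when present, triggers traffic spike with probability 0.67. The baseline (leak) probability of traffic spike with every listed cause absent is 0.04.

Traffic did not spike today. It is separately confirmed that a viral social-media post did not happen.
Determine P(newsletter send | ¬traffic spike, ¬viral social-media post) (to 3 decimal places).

P(newsletter send | ¬traffic spike, ¬viral social-media post) ≈ 0.136

Under noisy-OR, P(traffic spike | causes) = 1 − (1−0.04)·∏(1−qᵢ) over the active causes.
P(¬traffic spike | ¬viral social-media post) = 0.96×0.757 + 0.4704×0.243 = 0.726720 + 0.114307 = 0.841027
The newsletter send-present share is 0.4704×0.243 = 0.114307.
P(newsletter send | ¬traffic spike, ¬viral social-media post) = 0.114307 / 0.841027 ≈ 0.136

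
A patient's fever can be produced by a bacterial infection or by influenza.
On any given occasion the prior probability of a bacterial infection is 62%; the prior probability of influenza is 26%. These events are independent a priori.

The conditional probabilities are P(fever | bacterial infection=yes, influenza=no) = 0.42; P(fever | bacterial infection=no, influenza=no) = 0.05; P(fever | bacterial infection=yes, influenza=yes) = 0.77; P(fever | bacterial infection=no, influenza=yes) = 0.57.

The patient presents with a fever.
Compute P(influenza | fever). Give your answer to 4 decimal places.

P(influenza | fever) ≈ 0.4660

Sum P(fever|·) weighted by the priors over the 4 (bacterial infection, influenza) configurations:
  P(fever) = 0.05×0.38×0.74 + 0.57×0.38×0.26 + 0.42×0.62×0.74 + 0.77×0.62×0.26
        = 0.014060 + 0.056316 + 0.192696 + 0.124124 = 0.387196
Configurations with influenza contribute 0.180440, so
  P(influenza | fever) = 0.180440 / 0.387196 ≈ 0.4660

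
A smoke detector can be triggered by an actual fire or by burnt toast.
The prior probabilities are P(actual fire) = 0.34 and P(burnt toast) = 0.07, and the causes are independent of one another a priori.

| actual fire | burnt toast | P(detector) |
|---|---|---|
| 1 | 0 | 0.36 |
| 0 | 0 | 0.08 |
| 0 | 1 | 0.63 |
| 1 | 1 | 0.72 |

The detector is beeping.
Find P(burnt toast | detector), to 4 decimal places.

P(detector) = 0.08·0.66·0.93 + 0.63·0.66·0.07 + 0.36·0.34·0.93 + 0.72·0.34·0.07 = 0.049104 + 0.029106 + 0.113832 + 0.017136 = 0.209178
The burnt toast-present share is 0.029106 + 0.017136 = 0.046242.
So P(burnt toast | detector) = 0.046242/0.209178 ≈ 0.2211.

P(burnt toast | detector) ≈ 0.2211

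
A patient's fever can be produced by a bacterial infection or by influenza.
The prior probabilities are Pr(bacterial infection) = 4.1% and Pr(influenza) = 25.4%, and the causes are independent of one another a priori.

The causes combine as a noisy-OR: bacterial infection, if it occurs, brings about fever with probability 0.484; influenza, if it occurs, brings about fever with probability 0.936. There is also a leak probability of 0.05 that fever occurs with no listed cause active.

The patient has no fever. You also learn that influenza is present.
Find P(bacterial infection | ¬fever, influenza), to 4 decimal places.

Under noisy-OR, P(fever | causes) = 1 − (1−0.05)·∏(1−qᵢ) over the active causes.
Numerator (weight on configurations with bacterial infection): 0.031373·0.041 = 0.001286
The normalizing constant is 0.0608·0.959 + 0.031373·0.041 = 0.059593
Posterior = 0.001286 / 0.059593 ≈ 0.0216

P(bacterial infection | ¬fever, influenza) ≈ 0.0216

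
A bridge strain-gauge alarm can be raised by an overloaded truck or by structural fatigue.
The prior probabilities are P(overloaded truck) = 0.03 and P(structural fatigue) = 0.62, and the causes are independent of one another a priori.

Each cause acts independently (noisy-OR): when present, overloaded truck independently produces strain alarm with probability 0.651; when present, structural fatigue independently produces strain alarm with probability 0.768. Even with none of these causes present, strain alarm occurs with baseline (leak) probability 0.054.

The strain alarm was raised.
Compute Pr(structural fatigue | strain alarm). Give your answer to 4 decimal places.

Pr(structural fatigue | strain alarm) ≈ 0.9464

Under noisy-OR, P(strain alarm | causes) = 1 − (1−0.054)·∏(1−qᵢ) over the active causes.
P(strain alarm) = 0.054·0.97·0.38 + 0.780528·0.97·0.62 + 0.669846·0.03·0.38 + 0.923404·0.03·0.62 = 0.019904 + 0.469410 + 0.007636 + 0.017175 = 0.514125
The structural fatigue-present share is 0.469410 + 0.017175 = 0.486585.
So P(structural fatigue | strain alarm) = 0.486585/0.514125 ≈ 0.9464.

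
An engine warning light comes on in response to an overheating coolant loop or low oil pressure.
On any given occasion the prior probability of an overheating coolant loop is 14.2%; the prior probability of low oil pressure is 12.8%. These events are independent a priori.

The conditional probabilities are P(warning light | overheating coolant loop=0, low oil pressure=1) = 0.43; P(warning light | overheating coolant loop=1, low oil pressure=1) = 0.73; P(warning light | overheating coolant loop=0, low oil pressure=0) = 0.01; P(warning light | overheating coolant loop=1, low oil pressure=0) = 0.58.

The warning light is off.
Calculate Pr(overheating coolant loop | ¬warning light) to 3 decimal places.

Enumerate the 4 (overheating coolant loop, low oil pressure) configurations and weight by the priors:
  P(¬warning light) = 0.99·0.858·0.872 + 0.57·0.858·0.128 + 0.42·0.142·0.872 + 0.27·0.142·0.128
        = 0.740694 + 0.062600 + 0.052006 + 0.004908 = 0.860208
Configurations with overheating coolant loop contribute 0.056914, so
  P(overheating coolant loop | ¬warning light) = 0.056914 / 0.860208 ≈ 0.066

Pr(overheating coolant loop | ¬warning light) ≈ 0.066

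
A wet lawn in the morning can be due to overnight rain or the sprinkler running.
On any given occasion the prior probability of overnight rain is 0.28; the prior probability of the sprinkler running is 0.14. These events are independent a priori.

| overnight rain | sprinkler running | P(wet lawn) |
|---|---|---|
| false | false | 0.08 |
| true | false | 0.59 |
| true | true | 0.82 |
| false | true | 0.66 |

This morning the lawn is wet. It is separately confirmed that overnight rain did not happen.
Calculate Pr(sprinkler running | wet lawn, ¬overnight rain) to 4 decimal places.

P(wet lawn | ¬overnight rain) = 0.08×0.86 + 0.66×0.14 = 0.068800 + 0.092400 = 0.161200
Restricting to configurations with sprinkler running present: 0.66×0.14 = 0.092400.
Hence the posterior is 0.092400/0.161200 ≈ 0.5732.

Pr(sprinkler running | wet lawn, ¬overnight rain) ≈ 0.5732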